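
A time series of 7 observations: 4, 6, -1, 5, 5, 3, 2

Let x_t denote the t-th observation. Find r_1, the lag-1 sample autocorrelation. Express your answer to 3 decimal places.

-0.429

Mean x̄ = (4 + 6 − 1 + 5 + 5 + 3 + 2)/7 = 3.4286
Deviations from mean: 0.5714, 2.5714, -4.4286, 1.5714, 1.5714, -0.4286, -1.4286
Σ(x_t−x̄)(x_{t+1}−x̄) = (1.4694) + (-11.3878) + (-6.9592) + (2.4694) + (-0.6735) + (0.6122) = -14.4694
Denominator Σ(x_t−x̄)² = 33.7143
r_1 = -14.4694 / 33.7143 = -0.429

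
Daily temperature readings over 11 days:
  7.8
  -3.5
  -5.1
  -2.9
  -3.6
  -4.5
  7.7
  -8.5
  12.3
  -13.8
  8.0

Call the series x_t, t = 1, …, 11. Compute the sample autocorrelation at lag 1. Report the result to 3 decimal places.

-0.690

Mean x̄ = (7.8 − 3.5 − 5.1 − 2.9 − 3.6 − 4.5 + 7.7 − 8.5 + 12.3 − 13.8 + 8.0)/11 = -0.5545
Numerator Σ_{t=1}^{10}(x_t−x̄)(x_{t+1}−x̄) = -465.2621
Denominator Σ(x_t−x̄)² = 674.6073
r_1 = -465.2621 / 674.6073 = -0.690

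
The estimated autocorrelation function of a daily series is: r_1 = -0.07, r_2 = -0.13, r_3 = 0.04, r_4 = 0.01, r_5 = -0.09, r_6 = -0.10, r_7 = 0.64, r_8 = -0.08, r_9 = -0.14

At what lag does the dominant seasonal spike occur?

The largest autocorrelation is r_7 = 0.64; the remaining lags stay at or below 0.04.
The dominant spike at lag 7 indicates a seasonal period of 7.

7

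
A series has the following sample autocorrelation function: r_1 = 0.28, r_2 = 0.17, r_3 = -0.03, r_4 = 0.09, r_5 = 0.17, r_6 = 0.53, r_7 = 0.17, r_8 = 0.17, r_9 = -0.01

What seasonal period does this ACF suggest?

6

The largest autocorrelation is r_6 = 0.53; the remaining lags stay at or below 0.28. The elevated value at lag 1 (0.28), dropping to 0.17 at lag 2, reflects decaying short-term dependence rather than seasonality.
The dominant spike at lag 6 indicates a seasonal period of 6.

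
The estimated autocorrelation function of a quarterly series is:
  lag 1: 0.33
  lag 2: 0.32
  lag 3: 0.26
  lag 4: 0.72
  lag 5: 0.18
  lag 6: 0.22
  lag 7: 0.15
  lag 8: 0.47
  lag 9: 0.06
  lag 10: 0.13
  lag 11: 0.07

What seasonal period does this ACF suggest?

The largest autocorrelation is r_4 = 0.72, with a weaker echo at lag 8 (0.47); the remaining lags stay at or below 0.33. The elevated value at lag 1 (0.33), dropping to 0.32 at lag 2, reflects decaying short-term dependence rather than seasonality.
The dominant spike at lag 4 indicates a seasonal period of 4.

4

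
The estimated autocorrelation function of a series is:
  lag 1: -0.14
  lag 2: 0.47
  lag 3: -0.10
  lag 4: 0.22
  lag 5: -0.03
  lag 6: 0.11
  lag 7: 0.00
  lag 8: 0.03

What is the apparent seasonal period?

The largest autocorrelation is r_2 = 0.47, with a weaker echo at lag 4 (0.22); the remaining lags stay at or below 0.11.
The dominant spike at lag 2 indicates a seasonal period of 2.

2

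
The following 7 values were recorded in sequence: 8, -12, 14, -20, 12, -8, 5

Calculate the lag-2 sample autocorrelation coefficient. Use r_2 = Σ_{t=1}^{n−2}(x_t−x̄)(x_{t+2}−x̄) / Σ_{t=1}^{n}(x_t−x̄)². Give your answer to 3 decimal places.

0.714

Mean x̄ = (8 − 12 + 14 − 20 + 12 − 8 + 5)/7 = -0.1429
Deviations from mean: 8.1429, -11.8571, 14.1429, -19.8571, 12.1429, -7.8571, 5.1429
Σ(x_t−x̄)(x_{t+2}−x̄) = (115.1633) + (235.4490) + (171.7347) + (156.0204) + (62.4490) = 740.8163
Denominator Σ(x_t−x̄)² = 1036.8571
r_2 = 740.8163 / 1036.8571 = 0.714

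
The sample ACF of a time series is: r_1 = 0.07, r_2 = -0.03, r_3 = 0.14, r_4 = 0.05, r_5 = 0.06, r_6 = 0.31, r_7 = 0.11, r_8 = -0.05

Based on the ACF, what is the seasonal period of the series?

The largest autocorrelation is r_6 = 0.31; the remaining lags stay at or below 0.14.
The dominant spike at lag 6 indicates a seasonal period of 6.

6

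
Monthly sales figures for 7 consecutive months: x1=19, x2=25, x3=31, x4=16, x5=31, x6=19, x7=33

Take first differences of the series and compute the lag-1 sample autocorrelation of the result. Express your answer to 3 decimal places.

First differences Δx: 6, 6, -15, 15, -12, 14
Mean of differences = 2.3333
Numerator Σ(Δx_t−Δx̄)(Δx_{t+1}−Δx̄) = -618.4444
Denominator Σ(Δx_t−Δx̄)² = 829.3333
r_1(Δx) = -618.4444 / 829.3333 = -0.746

-0.746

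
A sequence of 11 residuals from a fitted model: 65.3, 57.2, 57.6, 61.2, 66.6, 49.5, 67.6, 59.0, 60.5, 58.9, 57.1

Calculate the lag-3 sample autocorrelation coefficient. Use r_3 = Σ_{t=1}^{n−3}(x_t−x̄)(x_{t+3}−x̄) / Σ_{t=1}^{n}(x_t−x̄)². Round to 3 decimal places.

Mean x̄ = (65.3 + 57.2 + 57.6 + 61.2 + 66.6 + 49.5 + 67.6 + 59.0 + 60.5 + 58.9 + 57.1)/11 = 60.0455
Numerator Σ_{t=1}^{8}(x_t−x̄)(x_{t+3}−x̄) = 4.7065
Denominator Σ(x_t−x̄)² = 265.5473
r_3 = 4.7065 / 265.5473 = 0.018

0.018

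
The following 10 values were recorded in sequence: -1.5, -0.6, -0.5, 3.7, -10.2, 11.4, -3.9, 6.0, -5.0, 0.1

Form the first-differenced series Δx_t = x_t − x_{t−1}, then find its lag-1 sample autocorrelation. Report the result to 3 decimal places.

-0.868

First differences Δx: 0.9, 0.1, 4.2, -13.9, 21.6, -15.3, 9.9, -11.0, 5.1
Mean of differences = 0.1778
Numerator Σ(Δx_t−Δx̄)(Δx_{t+1}−Δx̄) = -1004.3094
Denominator Σ(Δx_t−Δx̄)² = 1157.0556
r_1(Δx) = -1004.3094 / 1157.0556 = -0.868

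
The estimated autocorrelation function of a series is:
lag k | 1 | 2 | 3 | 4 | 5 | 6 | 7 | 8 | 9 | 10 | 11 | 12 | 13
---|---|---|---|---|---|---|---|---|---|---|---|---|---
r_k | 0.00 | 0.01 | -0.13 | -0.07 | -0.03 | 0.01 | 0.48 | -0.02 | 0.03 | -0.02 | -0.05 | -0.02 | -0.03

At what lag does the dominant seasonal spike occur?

7

The largest autocorrelation is r_7 = 0.48; the remaining lags stay at or below 0.03.
The dominant spike at lag 7 indicates a seasonal period of 7.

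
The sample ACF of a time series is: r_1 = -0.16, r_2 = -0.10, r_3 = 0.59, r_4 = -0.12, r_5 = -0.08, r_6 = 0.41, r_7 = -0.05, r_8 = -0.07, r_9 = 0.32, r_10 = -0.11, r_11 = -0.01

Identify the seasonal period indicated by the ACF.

3

The largest autocorrelation is r_3 = 0.59, with weaker echoes at lags 6 (0.41) and 9 (0.32); the remaining lags stay at or below -0.01.
The dominant spike at lag 3 indicates a seasonal period of 3.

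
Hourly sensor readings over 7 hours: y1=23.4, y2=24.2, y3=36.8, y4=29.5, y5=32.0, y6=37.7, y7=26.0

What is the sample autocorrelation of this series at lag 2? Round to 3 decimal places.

-0.196

Mean ȳ = (23.4 + 24.2 + 36.8 + 29.5 + 32.0 + 37.7 + 26.0)/7 = 29.9429
Σ(y_t−ȳ)(y_{t+2}−ȳ) = (-44.8653) + (2.5433) + (14.1061) + (-3.4353) + (-8.1110) = -39.7622
Denominator Σ(y_t−ȳ)² = 202.9571
r_2 = -39.7622 / 202.9571 = -0.196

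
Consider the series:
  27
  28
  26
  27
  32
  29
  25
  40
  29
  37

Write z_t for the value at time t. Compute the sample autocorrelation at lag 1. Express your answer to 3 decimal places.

Mean z̄ = (27 + 28 + 26 + 27 + 32 + 29 + 25 + 40 + 29 + 37)/10 = 30.0000
Numerator Σ_{t=1}^{9}(z_t−z̄)(z_{t+1}−z̄) = -44.0000
Denominator Σ(z_t−z̄)² = 218.0000
r_1 = -44.0000 / 218.0000 = -0.202

-0.202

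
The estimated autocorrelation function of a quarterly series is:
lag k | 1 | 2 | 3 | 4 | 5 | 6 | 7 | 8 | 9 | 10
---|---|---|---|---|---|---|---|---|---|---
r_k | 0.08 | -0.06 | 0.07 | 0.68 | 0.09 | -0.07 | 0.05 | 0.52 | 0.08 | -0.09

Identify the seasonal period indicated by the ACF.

The largest autocorrelation is r_4 = 0.68, with a weaker echo at lag 8 (0.52); the remaining lags stay at or below 0.09.
The dominant spike at lag 4 indicates a seasonal period of 4.

4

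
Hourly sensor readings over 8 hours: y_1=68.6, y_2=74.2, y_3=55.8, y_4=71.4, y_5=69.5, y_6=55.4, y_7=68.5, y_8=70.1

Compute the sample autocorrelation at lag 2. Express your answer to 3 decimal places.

-0.292

Mean ȳ = (68.6 + 74.2 + 55.8 + 71.4 + 69.5 + 55.4 + 68.5 + 70.1)/8 = 66.6875
Deviations from mean: 1.9125, 7.5125, -10.8875, 4.7125, 2.8125, -11.2875, 1.8125, 3.4125
Σ(y_t−ȳ)(y_{t+2}−ȳ) = (-20.8223) + (35.4027) + (-30.6211) + (-53.1923) + (5.0977) + (-38.5186) = -102.6541
Denominator Σ(y_t−ȳ)² = 351.0888
r_2 = -102.6541 / 351.0888 = -0.292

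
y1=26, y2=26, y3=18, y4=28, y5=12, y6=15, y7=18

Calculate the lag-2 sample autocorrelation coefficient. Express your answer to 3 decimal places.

Mean ȳ = (26 + 26 + 18 + 28 + 12 + 15 + 18)/7 = 20.4286
Deviations from mean: 5.5714, 5.5714, -2.4286, 7.5714, -8.4286, -5.4286, -2.4286
Σ(y_t−ȳ)(y_{t+2}−ȳ) = (-13.5306) + (42.1837) + (20.4694) + (-41.1020) + (20.4694) = 28.4898
Denominator Σ(y_t−ȳ)² = 231.7143
r_2 = 28.4898 / 231.7143 = 0.123

0.123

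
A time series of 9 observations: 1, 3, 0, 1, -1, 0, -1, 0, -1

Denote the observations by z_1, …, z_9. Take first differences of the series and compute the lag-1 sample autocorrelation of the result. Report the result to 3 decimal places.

-0.782

First differences Δz: 2, -3, 1, -2, 1, -1, 1, -1
Mean of differences = -0.2500
Numerator Σ(Δz_t−Δz̄)(Δz_{t+1}−Δz̄) = -16.8125
Denominator Σ(Δz_t−Δz̄)² = 21.5000
r_1(Δz) = -16.8125 / 21.5000 = -0.782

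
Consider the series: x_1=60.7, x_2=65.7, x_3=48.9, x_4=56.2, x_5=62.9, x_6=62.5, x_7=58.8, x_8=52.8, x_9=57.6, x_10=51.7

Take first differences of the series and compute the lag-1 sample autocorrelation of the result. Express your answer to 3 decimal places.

First differences Δx: 5.0, -16.8, 7.3, 6.7, -0.4, -3.7, -6.0, 4.8, -5.9
Mean of differences = -1.0000
Numerator Σ(Δx_t−Δx̄)(Δx_{t+1}−Δx̄) = -202.9500
Denominator Σ(Δx_t−Δx̄)² = 504.1200
r_1(Δx) = -202.9500 / 504.1200 = -0.403

-0.403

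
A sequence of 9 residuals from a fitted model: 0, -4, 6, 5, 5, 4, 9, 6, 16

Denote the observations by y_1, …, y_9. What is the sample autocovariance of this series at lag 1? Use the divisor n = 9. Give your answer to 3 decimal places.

5.316

Mean ȳ = (0 − 4 + 6 + 5 + 5 + 4 + 9 + 6 + 16)/9 = 5.2222
Σ_{t=1}^{8}(y_t−ȳ)(y_{t+1}−ȳ) = 47.8395
γ_1 = 47.8395 / 9 = 5.316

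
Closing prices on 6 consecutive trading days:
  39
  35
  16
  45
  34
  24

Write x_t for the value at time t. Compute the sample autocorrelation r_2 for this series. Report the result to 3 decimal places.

Mean x̄ = (39 + 35 + 16 + 45 + 34 + 24)/6 = 32.1667
Deviations from mean: 6.8333, 2.8333, -16.1667, 12.8333, 1.8333, -8.1667
Σ(x_t−x̄)(x_{t+2}−x̄) = (-110.4722) + (36.3611) + (-29.6389) + (-104.8056) = -208.5556
Denominator Σ(x_t−x̄)² = 550.8333
r_2 = -208.5556 / 550.8333 = -0.379

-0.379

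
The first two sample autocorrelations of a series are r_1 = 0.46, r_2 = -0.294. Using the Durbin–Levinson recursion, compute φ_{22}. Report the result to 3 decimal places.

φ_{22} = (r_2 − r_1²) / (1 − r_1²)
r_1² = (0.46)² = 0.2116
Numerator = -0.294 − 0.2116 = -0.5056; denominator = 1 − 0.2116 = 0.7884
φ_{22} = -0.5056 / 0.7884 = -0.641

-0.641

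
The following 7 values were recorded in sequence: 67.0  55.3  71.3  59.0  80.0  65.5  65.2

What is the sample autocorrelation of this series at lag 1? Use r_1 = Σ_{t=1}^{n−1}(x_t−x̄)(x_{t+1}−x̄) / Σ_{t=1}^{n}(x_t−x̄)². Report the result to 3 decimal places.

Mean x̄ = (67.0 + 55.3 + 71.3 + 59.0 + 80.0 + 65.5 + 65.2)/7 = 66.1857
Σ(x_t−x̄)(x_{t+1}−x̄) = (-8.8641) + (-55.6727) + (-36.7498) + (-99.2655) + (-9.4727) + (0.6759) = -209.3488
Denominator Σ(x_t−x̄)² = 389.2286
r_1 = -209.3488 / 389.2286 = -0.538

-0.538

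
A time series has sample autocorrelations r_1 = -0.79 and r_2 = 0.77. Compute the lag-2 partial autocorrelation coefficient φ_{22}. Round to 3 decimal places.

0.388

φ_{22} = (r_2 − r_1²) / (1 − r_1²)
r_1² = (-0.79)² = 0.6241
Numerator = 0.77 − 0.6241 = 0.1459; denominator = 1 − 0.6241 = 0.3759
φ_{22} = 0.1459 / 0.3759 = 0.388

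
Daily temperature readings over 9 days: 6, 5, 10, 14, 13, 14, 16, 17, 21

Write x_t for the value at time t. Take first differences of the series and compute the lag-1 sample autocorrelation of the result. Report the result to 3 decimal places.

-0.217

First differences Δx: -1, 5, 4, -1, 1, 2, 1, 4
Mean of differences = 1.8750
Numerator Σ(Δx_t−Δx̄)(Δx_{t+1}−Δx̄) = -8.0156
Denominator Σ(Δx_t−Δx̄)² = 36.8750
r_1(Δx) = -8.0156 / 36.8750 = -0.217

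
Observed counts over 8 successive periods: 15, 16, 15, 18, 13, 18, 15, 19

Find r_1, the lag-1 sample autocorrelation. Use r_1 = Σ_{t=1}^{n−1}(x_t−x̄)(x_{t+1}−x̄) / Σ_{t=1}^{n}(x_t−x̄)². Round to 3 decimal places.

-0.654

Mean x̄ = (15 + 16 + 15 + 18 + 13 + 18 + 15 + 19)/8 = 16.1250
Deviations from mean: -1.1250, -0.1250, -1.1250, 1.8750, -3.1250, 1.8750, -1.1250, 2.8750
Σ(x_t−x̄)(x_{t+1}−x̄) = (0.1406) + (0.1406) + (-2.1094) + (-5.8594) + (-5.8594) + (-2.1094) + (-3.2344) = -18.8906
Denominator Σ(x_t−x̄)² = 28.8750
r_1 = -18.8906 / 28.8750 = -0.654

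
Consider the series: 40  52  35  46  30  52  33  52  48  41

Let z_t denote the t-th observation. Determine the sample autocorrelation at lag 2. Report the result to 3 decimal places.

0.520

Mean z̄ = (40 + 52 + 35 + 46 + 30 + 52 + 33 + 52 + 48 + 41)/10 = 42.9000
Numerator Σ_{t=1}^{8}(z_t−z̄)(z_{t+2}−z̄) = 323.9800
Denominator Σ(z_t−z̄)² = 622.9000
r_2 = 323.9800 / 622.9000 = 0.520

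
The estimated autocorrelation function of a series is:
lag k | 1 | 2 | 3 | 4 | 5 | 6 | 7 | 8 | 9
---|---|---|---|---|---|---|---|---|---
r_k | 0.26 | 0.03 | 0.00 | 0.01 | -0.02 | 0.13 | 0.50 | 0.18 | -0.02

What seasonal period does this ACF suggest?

The largest autocorrelation is r_7 = 0.50; the remaining lags stay at or below 0.26. The elevated value at lag 1 (0.26), dropping to 0.03 at lag 2, reflects decaying short-term dependence rather than seasonality.
The dominant spike at lag 7 indicates a seasonal period of 7.

7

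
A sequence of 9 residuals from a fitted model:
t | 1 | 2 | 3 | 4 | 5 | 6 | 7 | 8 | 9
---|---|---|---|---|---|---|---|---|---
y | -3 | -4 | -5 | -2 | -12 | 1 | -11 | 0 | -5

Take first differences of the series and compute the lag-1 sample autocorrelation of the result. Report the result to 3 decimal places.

First differences Δy: -1, -1, 3, -10, 13, -12, 11, -5
Mean of differences = -0.2500
Numerator Σ(Δy_t−Δȳ)(Δy_{t+1}−Δȳ) = -504.0625
Denominator Σ(Δy_t−Δȳ)² = 569.5000
r_1(Δy) = -504.0625 / 569.5000 = -0.885

-0.885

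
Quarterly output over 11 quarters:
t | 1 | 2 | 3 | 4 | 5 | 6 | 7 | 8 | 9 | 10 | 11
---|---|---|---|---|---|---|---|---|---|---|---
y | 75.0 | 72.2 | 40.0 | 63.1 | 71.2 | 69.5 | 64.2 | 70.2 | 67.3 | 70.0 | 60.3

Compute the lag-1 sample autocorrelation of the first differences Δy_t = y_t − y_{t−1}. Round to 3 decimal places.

-0.311

First differences Δy: -2.8, -32.2, 23.1, 8.1, -1.7, -5.3, 6.0, -2.9, 2.7, -9.7
Mean of differences = -1.4700
Numerator Σ(Δy_t−Δȳ)(Δy_{t+1}−Δȳ) = -559.9249
Denominator Σ(Δy_t−Δȳ)² = 1799.0610
r_1(Δy) = -559.9249 / 1799.0610 = -0.311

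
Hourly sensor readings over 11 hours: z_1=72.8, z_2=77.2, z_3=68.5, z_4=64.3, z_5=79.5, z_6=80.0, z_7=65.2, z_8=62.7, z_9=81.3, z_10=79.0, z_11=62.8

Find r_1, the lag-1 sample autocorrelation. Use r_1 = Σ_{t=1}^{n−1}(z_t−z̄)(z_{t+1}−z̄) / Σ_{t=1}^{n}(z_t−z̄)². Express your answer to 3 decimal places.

-0.110

Mean z̄ = (72.8 + 77.2 + 68.5 + 64.3 + 79.5 + 80.0 + 65.2 + 62.7 + 81.3 + 79.0 + 62.8)/11 = 72.1182
Numerator Σ_{t=1}^{10}(z_t−z̄)(z_{t+1}−z̄) = -62.9503
Denominator Σ(z_t−z̄)² = 572.1764
r_1 = -62.9503 / 572.1764 = -0.110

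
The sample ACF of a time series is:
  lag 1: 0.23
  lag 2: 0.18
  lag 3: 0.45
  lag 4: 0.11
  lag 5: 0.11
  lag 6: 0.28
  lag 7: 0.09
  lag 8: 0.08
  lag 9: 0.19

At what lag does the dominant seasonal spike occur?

The largest autocorrelation is r_3 = 0.45, with a weaker echo at lag 6 (0.28); the remaining lags stay at or below 0.23.
The dominant spike at lag 3 indicates a seasonal period of 3.

3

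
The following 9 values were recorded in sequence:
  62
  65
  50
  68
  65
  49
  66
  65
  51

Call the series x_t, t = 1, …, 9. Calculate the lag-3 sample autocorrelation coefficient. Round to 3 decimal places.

Mean x̄ = (62 + 65 + 50 + 68 + 65 + 49 + 66 + 65 + 51)/9 = 60.1111
Σ(x_t−x̄)(x_{t+3}−x̄) = (14.9012) + (23.9012) + (112.3457) + (46.4568) + (23.9012) + (101.2346) = 322.7407
Denominator Σ(x_t−x̄)² = 480.8889
r_3 = 322.7407 / 480.8889 = 0.671

0.671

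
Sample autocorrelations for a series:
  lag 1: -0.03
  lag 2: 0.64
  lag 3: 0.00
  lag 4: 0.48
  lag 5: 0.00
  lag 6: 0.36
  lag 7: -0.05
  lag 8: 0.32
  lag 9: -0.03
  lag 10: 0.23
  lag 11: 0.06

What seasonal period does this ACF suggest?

The largest autocorrelation is r_2 = 0.64, with weaker echoes at lags 4 (0.48), 6 (0.36), 8 (0.32) and 10 (0.23); the remaining lags stay at or below 0.06.
The dominant spike at lag 2 indicates a seasonal period of 2.

2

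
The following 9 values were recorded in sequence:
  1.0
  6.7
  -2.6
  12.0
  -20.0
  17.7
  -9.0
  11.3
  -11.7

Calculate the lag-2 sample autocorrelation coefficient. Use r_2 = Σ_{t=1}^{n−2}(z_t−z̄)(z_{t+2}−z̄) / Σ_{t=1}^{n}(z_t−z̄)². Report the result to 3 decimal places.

Mean z̄ = (1.0 + 6.7 − 2.6 + 12.0 − 20.0 + 17.7 − 9.0 + 11.3 − 11.7)/9 = 0.6000
Σ(z_t−z̄)(z_{t+2}−z̄) = (-1.2800) + (69.5400) + (65.9200) + (194.9400) + (197.7600) + (182.9700) + (118.0800) = 827.9300
Denominator Σ(z_t−z̄)² = 1252.2800
r_2 = 827.9300 / 1252.2800 = 0.661

0.661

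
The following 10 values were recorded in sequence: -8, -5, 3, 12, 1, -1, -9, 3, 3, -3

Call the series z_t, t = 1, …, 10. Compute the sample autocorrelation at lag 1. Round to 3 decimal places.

Mean z̄ = (-8 − 5 + 3 + 12 + 1 − 1 − 9 + 3 + 3 − 3)/10 = -0.4000
Numerator Σ_{t=1}^{9}(z_t−z̄)(z_{t+1}−z̄) = 56.6400
Denominator Σ(z_t−z̄)² = 350.4000
r_1 = 56.6400 / 350.4000 = 0.162

0.162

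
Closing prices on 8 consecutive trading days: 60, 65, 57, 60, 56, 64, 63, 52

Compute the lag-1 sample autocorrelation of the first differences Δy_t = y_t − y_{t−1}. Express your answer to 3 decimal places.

-0.373

First differences Δy: 5, -8, 3, -4, 8, -1, -11
Mean of differences = -1.1429
Numerator Σ(Δy_t−Δȳ)(Δy_{t+1}−Δȳ) = -108.5918
Denominator Σ(Δy_t−Δȳ)² = 290.8571
r_1(Δy) = -108.5918 / 290.8571 = -0.373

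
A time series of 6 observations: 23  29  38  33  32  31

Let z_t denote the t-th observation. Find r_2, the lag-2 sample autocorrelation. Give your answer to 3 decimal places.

-0.434

Mean z̄ = (23 + 29 + 38 + 33 + 32 + 31)/6 = 31.0000
Deviations from mean: -8.0000, -2.0000, 7.0000, 2.0000, 1.0000, 0.0000
Numerator Σ_{t=1}^{4}(z_t−z̄)(z_{t+2}−z̄) = -53.0000
Denominator Σ(z_t−z̄)² = 122.0000
r_2 = -53.0000 / 122.0000 = -0.434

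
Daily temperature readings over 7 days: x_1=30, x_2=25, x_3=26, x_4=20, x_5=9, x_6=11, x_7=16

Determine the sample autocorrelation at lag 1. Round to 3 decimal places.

0.559

Mean x̄ = (30 + 25 + 26 + 20 + 9 + 11 + 16)/7 = 19.5714
Σ(x_t−x̄)(x_{t+1}−x̄) = (56.6122) + (34.8980) + (2.7551) + (-4.5306) + (90.6122) + (30.6122) = 210.9592
Denominator Σ(x_t−x̄)² = 377.7143
r_1 = 210.9592 / 377.7143 = 0.559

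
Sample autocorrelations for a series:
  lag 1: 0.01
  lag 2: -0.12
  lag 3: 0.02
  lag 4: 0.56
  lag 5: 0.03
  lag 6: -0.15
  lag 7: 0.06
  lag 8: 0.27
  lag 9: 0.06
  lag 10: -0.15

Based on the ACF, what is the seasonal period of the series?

4

The largest autocorrelation is r_4 = 0.56, with a weaker echo at lag 8 (0.27); the remaining lags stay at or below 0.06.
The dominant spike at lag 4 indicates a seasonal period of 4.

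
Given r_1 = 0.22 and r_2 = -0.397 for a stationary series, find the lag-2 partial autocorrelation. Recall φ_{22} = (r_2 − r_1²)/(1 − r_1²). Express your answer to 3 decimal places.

-0.468

φ_{22} = (r_2 − r_1²) / (1 − r_1²)
r_1² = (0.22)² = 0.0484
Numerator = -0.397 − 0.0484 = -0.4454; denominator = 1 − 0.0484 = 0.9516
φ_{22} = -0.4454 / 0.9516 = -0.468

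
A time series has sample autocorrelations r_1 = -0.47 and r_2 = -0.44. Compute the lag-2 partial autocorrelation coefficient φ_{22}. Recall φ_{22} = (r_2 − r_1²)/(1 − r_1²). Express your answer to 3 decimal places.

φ_{22} = (r_2 − r_1²) / (1 − r_1²)
r_1² = (-0.47)² = 0.2209
Numerator = -0.44 − 0.2209 = -0.6609; denominator = 1 − 0.2209 = 0.7791
φ_{22} = -0.6609 / 0.7791 = -0.848

-0.848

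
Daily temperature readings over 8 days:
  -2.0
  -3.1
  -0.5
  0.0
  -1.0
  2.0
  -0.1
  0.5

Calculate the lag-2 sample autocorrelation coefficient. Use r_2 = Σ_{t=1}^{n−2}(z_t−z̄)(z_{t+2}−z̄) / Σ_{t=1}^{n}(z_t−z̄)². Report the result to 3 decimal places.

Mean z̄ = (-2.0 − 3.1 − 0.5 + 0.0 − 1.0 + 2.0 − 0.1 + 0.5)/8 = -0.5250
Numerator Σ_{t=1}^{6}(z_t−z̄)(z_{t+2}−z̄) = 2.3113
Denominator Σ(z_t−z̄)² = 16.9150
r_2 = 2.3113 / 16.9150 = 0.137

0.137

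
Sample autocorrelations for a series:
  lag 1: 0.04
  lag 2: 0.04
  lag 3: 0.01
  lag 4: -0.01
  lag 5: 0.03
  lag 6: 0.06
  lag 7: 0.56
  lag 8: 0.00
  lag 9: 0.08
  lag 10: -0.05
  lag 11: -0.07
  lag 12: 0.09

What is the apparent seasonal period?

The largest autocorrelation is r_7 = 0.56; the remaining lags stay at or below 0.09.
The dominant spike at lag 7 indicates a seasonal period of 7.

7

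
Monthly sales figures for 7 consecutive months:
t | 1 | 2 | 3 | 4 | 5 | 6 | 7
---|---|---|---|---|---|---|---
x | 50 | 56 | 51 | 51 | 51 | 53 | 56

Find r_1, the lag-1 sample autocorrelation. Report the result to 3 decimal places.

Mean x̄ = (50 + 56 + 51 + 51 + 51 + 53 + 56)/7 = 52.5714
Deviations from mean: -2.5714, 3.4286, -1.5714, -1.5714, -1.5714, 0.4286, 3.4286
Σ(x_t−x̄)(x_{t+1}−x̄) = (-8.8163) + (-5.3878) + (2.4694) + (2.4694) + (-0.6735) + (1.4694) = -8.4694
Denominator Σ(x_t−x̄)² = 37.7143
r_1 = -8.4694 / 37.7143 = -0.225

-0.225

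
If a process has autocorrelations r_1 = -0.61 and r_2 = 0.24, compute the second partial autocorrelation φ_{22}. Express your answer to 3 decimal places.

φ_{22} = (r_2 − r_1²) / (1 − r_1²)
r_1² = (-0.61)² = 0.3721
Numerator = 0.24 − 0.3721 = -0.1321; denominator = 1 − 0.3721 = 0.6279
φ_{22} = -0.1321 / 0.6279 = -0.210

-0.210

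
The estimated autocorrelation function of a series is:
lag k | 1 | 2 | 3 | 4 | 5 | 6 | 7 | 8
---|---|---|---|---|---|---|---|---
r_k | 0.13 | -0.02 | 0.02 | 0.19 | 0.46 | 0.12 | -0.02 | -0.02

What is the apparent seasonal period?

The largest autocorrelation is r_5 = 0.46; the remaining lags stay at or below 0.19.
The dominant spike at lag 5 indicates a seasonal period of 5.

5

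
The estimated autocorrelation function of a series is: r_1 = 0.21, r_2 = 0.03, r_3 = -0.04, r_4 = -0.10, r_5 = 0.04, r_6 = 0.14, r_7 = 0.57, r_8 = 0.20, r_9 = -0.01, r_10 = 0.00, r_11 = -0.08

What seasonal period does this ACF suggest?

7

The largest autocorrelation is r_7 = 0.57; the remaining lags stay at or below 0.21.
The dominant spike at lag 7 indicates a seasonal period of 7.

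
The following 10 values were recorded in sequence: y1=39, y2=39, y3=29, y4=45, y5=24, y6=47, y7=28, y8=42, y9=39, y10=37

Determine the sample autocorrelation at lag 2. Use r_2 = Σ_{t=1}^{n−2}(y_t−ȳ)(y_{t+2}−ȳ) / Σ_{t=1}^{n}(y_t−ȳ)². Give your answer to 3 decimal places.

Mean ȳ = (39 + 39 + 29 + 45 + 24 + 47 + 28 + 42 + 39 + 37)/10 = 36.9000
Numerator Σ_{t=1}^{8}(y_t−ȳ)(y_{t+2}−ȳ) = 332.2800
Denominator Σ(y_t−ȳ)² = 514.9000
r_2 = 332.2800 / 514.9000 = 0.645

0.645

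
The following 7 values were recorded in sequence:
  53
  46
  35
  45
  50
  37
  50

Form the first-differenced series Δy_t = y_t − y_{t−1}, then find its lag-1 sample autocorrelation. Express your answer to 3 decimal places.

-0.351

First differences Δy: -7, -11, 10, 5, -13, 13
Mean of differences = -0.5000
Numerator Σ(Δy_t−Δȳ)(Δy_{t+1}−Δȳ) = -221.7500
Denominator Σ(Δy_t−Δȳ)² = 631.5000
r_1(Δy) = -221.7500 / 631.5000 = -0.351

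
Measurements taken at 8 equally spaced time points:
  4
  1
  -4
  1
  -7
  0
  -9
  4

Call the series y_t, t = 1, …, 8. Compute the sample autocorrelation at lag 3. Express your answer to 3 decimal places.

-0.312

Mean ȳ = (4 + 1 − 4 + 1 − 7 + 0 − 9 + 4)/8 = -1.2500
Deviations from mean: 5.2500, 2.2500, -2.7500, 2.2500, -5.7500, 1.2500, -7.7500, 5.2500
Σ(y_t−ȳ)(y_{t+3}−ȳ) = (11.8125) + (-12.9375) + (-3.4375) + (-17.4375) + (-30.1875) = -52.1875
Denominator Σ(y_t−ȳ)² = 167.5000
r_3 = -52.1875 / 167.5000 = -0.312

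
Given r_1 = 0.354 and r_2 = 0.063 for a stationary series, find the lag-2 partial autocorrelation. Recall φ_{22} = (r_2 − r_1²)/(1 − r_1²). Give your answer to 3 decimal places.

φ_{22} = (r_2 − r_1²) / (1 − r_1²)
r_1² = (0.354)² = 0.125316
Numerator = 0.063 − 0.1253 = -0.0623; denominator = 1 − 0.1253 = 0.8747
φ_{22} = -0.0623 / 0.8747 = -0.071

-0.071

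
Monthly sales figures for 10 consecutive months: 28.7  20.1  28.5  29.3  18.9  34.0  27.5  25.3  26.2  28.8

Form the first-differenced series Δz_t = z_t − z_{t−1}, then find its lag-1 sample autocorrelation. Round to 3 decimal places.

First differences Δz: -8.6, 8.4, 0.8, -10.4, 15.1, -6.5, -2.2, 0.9, 2.6
Mean of differences = 0.0111
Numerator Σ(Δz_t−Δz̄)(Δz_{t+1}−Δz̄) = -314.4379
Denominator Σ(Δz_t−Δz̄)² = 535.9889
r_1(Δz) = -314.4379 / 535.9889 = -0.587

-0.587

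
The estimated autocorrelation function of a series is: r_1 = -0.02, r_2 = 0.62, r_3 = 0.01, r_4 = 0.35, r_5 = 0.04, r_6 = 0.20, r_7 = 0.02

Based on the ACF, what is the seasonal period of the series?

2

The largest autocorrelation is r_2 = 0.62, with weaker echoes at lags 4 (0.35) and 6 (0.20); the remaining lags stay at or below 0.04.
The dominant spike at lag 2 indicates a seasonal period of 2.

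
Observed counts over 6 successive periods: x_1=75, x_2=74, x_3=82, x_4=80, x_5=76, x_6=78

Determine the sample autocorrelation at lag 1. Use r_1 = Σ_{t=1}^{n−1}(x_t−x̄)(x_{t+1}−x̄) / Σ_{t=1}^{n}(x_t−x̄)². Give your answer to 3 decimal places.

-0.005

Mean x̄ = (75 + 74 + 82 + 80 + 76 + 78)/6 = 77.5000
Deviations from mean: -2.5000, -3.5000, 4.5000, 2.5000, -1.5000, 0.5000
Σ(x_t−x̄)(x_{t+1}−x̄) = (8.7500) + (-15.7500) + (11.2500) + (-3.7500) + (-0.7500) = -0.2500
Denominator Σ(x_t−x̄)² = 47.5000
r_1 = -0.2500 / 47.5000 = -0.005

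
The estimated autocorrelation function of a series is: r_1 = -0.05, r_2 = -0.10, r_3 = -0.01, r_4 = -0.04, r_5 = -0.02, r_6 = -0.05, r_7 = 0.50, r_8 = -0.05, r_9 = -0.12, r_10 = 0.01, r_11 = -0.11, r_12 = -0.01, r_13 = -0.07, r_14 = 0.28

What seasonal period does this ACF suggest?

7

The largest autocorrelation is r_7 = 0.50, with a weaker echo at lag 14 (0.28); the remaining lags stay at or below 0.01.
The dominant spike at lag 7 indicates a seasonal period of 7.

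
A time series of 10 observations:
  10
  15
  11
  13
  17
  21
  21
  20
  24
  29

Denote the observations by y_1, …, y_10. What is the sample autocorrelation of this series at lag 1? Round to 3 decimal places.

Mean ȳ = (10 + 15 + 11 + 13 + 17 + 21 + 21 + 20 + 24 + 29)/10 = 18.1000
Numerator Σ_{t=1}^{9}(y_t−ȳ)(y_{t+1}−ȳ) = 175.1900
Denominator Σ(y_t−ȳ)² = 326.9000
r_1 = 175.1900 / 326.9000 = 0.536

0.536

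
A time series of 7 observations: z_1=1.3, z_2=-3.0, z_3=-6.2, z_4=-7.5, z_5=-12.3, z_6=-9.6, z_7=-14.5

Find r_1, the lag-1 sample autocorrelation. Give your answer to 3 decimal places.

Mean z̄ = (1.3 − 3.0 − 6.2 − 7.5 − 12.3 − 9.6 − 14.5)/7 = -7.4000
Deviations from mean: 8.7000, 4.4000, 1.2000, -0.1000, -4.9000, -2.2000, -7.1000
Numerator Σ_{t=1}^{6}(z_t−z̄)(z_{t+1}−z̄) = 70.3300
Denominator Σ(z_t−z̄)² = 175.7600
r_1 = 70.3300 / 175.7600 = 0.400

0.400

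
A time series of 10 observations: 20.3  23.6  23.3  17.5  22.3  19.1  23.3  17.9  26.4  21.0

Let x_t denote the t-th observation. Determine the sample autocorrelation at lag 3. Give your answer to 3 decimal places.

-0.288

Mean x̄ = (20.3 + 23.6 + 23.3 + 17.5 + 22.3 + 19.1 + 23.3 + 17.9 + 26.4 + 21.0)/10 = 21.4700
Σ(x_t−x̄)(x_{t+3}−x̄) = (4.6449) + (1.7679) + (-4.3371) + (-7.2651) + (-2.9631) + (-11.6841) + (-0.8601) = -20.6967
Denominator Σ(x_t−x̄)² = 71.9410
r_3 = -20.6967 / 71.9410 = -0.288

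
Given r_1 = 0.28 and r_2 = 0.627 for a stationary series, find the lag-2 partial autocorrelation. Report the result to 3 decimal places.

0.595

φ_{22} = (r_2 − r_1²) / (1 − r_1²)
r_1² = (0.28)² = 0.0784
Numerator = 0.627 − 0.0784 = 0.5486; denominator = 1 − 0.0784 = 0.9216
φ_{22} = 0.5486 / 0.9216 = 0.595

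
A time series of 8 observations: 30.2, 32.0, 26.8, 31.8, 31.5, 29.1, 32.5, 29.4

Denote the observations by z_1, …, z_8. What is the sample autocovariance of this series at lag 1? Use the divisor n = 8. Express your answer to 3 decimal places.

Mean z̄ = (30.2 + 32.0 + 26.8 + 31.8 + 31.5 + 29.1 + 32.5 + 29.4)/8 = 30.4125
Σ_{t=1}^{7}(z_t−z̄)(z_{t+1}−z̄) = -15.8564
γ_1 = -15.8564 / 8 = -1.982

-1.982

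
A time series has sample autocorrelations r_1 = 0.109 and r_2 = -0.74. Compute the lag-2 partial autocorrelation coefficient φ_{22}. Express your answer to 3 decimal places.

φ_{22} = (r_2 − r_1²) / (1 − r_1²)
r_1² = (0.109)² = 0.011881
Numerator = -0.74 − 0.0119 = -0.7519; denominator = 1 − 0.0119 = 0.9881
φ_{22} = -0.7519 / 0.9881 = -0.761

-0.761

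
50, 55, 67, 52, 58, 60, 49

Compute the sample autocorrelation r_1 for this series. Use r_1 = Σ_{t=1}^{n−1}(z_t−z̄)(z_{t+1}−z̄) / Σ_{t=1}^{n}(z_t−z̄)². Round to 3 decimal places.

Mean z̄ = (50 + 55 + 67 + 52 + 58 + 60 + 49)/7 = 55.8571
Deviations from mean: -5.8571, -0.8571, 11.1429, -3.8571, 2.1429, 4.1429, -6.8571
Σ(z_t−z̄)(z_{t+1}−z̄) = (5.0204) + (-9.5510) + (-42.9796) + (-8.2653) + (8.8776) + (-28.4082) = -75.3061
Denominator Σ(z_t−z̄)² = 242.8571
r_1 = -75.3061 / 242.8571 = -0.310

-0.310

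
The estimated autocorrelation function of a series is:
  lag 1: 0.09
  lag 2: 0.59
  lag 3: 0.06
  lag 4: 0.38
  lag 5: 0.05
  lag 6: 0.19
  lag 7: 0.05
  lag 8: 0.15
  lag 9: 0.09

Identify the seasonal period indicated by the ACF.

2

The largest autocorrelation is r_2 = 0.59, with weaker echoes at lags 4 (0.38), 6 (0.19) and 8 (0.15); the remaining lags stay at or below 0.09.
The dominant spike at lag 2 indicates a seasonal period of 2.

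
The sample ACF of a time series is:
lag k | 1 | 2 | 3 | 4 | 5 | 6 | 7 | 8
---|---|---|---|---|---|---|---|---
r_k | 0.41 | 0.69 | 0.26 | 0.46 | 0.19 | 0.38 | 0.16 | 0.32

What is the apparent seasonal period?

2

The largest autocorrelation is r_2 = 0.69, with a weaker echo at lag 4 (0.46); the remaining lags stay at or below 0.41.
The dominant spike at lag 2 indicates a seasonal period of 2.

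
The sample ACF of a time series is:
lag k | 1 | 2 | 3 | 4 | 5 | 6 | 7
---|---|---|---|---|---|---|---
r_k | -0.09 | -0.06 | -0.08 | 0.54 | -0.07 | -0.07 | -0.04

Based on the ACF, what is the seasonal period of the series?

4

The largest autocorrelation is r_4 = 0.54; the remaining lags stay at or below -0.04.
The dominant spike at lag 4 indicates a seasonal period of 4.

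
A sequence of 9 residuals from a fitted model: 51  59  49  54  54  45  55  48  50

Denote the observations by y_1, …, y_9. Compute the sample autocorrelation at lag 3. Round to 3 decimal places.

Mean ȳ = (51 + 59 + 49 + 54 + 54 + 45 + 55 + 48 + 50)/9 = 51.6667
Σ(y_t−ȳ)(y_{t+3}−ȳ) = (-1.5556) + (17.1111) + (17.7778) + (7.7778) + (-8.5556) + (11.1111) = 43.6667
Denominator Σ(y_t−ȳ)² = 144.0000
r_3 = 43.6667 / 144.0000 = 0.303

0.303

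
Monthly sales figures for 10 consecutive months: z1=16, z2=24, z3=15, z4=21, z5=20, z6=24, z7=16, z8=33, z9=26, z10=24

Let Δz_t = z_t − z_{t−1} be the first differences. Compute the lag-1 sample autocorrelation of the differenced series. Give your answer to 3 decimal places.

-0.690

First differences Δz: 8, -9, 6, -1, 4, -8, 17, -7, -2
Mean of differences = 0.8889
Numerator Σ(Δz_t−Δz̄)(Δz_{t+1}−Δz̄) = -411.5679
Denominator Σ(Δz_t−Δz̄)² = 596.8889
r_1(Δz) = -411.5679 / 596.8889 = -0.690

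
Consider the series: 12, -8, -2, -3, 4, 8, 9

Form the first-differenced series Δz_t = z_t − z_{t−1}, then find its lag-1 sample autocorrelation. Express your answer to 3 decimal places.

First differences Δz: -20, 6, -1, 7, 4, 1
Mean of differences = -0.5000
Numerator Σ(Δz_t−Δz̄)(Δz_{t+1}−Δz̄) = -93.2500
Denominator Σ(Δz_t−Δz̄)² = 501.5000
r_1(Δz) = -93.2500 / 501.5000 = -0.186

-0.186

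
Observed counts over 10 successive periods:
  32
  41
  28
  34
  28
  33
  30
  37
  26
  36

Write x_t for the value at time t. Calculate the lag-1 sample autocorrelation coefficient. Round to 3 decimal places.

Mean x̄ = (32 + 41 + 28 + 34 + 28 + 33 + 30 + 37 + 26 + 36)/10 = 32.5000
Numerator Σ_{t=1}^{9}(x_t−x̄)(x_{t+1}−x̄) = -122.7500
Denominator Σ(x_t−x̄)² = 196.5000
r_1 = -122.7500 / 196.5000 = -0.625

-0.625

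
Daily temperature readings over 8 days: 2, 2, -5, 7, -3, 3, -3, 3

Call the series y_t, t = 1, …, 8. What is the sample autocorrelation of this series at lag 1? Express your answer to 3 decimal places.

-0.796

Mean ȳ = (2 + 2 − 5 + 7 − 3 + 3 − 3 + 3)/8 = 0.7500
Numerator Σ_{t=1}^{7}(y_t−ȳ)(y_{t+1}−ȳ) = -90.3125
Denominator Σ(y_t−ȳ)² = 113.5000
r_1 = -90.3125 / 113.5000 = -0.796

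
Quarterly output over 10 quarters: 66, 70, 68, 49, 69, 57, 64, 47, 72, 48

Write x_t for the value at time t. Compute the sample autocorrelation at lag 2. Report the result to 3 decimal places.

Mean x̄ = (66 + 70 + 68 + 49 + 69 + 57 + 64 + 47 + 72 + 48)/10 = 61.0000
Numerator Σ_{t=1}^{8}(x_t−x̄)(x_{t+2}−x̄) = 326.0000
Denominator Σ(x_t−x̄)² = 874.0000
r_2 = 326.0000 / 874.0000 = 0.373

0.373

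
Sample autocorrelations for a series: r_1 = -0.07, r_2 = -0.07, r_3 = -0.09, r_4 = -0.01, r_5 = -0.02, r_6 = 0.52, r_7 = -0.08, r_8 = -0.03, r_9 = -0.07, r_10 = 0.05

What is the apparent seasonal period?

6

The largest autocorrelation is r_6 = 0.52; the remaining lags stay at or below 0.05.
The dominant spike at lag 6 indicates a seasonal period of 6.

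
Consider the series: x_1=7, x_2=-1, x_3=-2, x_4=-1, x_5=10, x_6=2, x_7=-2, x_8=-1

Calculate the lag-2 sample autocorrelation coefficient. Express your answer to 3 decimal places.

Mean x̄ = (7 − 1 − 2 − 1 + 10 + 2 − 2 − 1)/8 = 1.5000
Σ(x_t−x̄)(x_{t+2}−x̄) = (-19.2500) + (6.2500) + (-29.7500) + (-1.2500) + (-29.7500) + (-1.2500) = -75.0000
Denominator Σ(x_t−x̄)² = 146.0000
r_2 = -75.0000 / 146.0000 = -0.514

-0.514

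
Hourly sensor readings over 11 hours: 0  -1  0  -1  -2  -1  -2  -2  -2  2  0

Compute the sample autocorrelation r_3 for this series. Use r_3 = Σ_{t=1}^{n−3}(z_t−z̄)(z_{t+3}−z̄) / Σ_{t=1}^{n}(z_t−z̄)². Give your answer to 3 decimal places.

-0.163

Mean z̄ = (0 − 1 + 0 − 1 − 2 − 1 − 2 − 2 − 2 + 2 + 0)/11 = -0.8182
Numerator Σ_{t=1}^{8}(z_t−z̄)(z_{t+3}−z̄) = -2.5537
Denominator Σ(z_t−z̄)² = 15.6364
r_3 = -2.5537 / 15.6364 = -0.163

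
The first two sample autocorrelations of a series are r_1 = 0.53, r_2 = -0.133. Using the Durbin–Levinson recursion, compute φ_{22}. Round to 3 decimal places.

φ_{22} = (r_2 − r_1²) / (1 − r_1²)
r_1² = (0.53)² = 0.2809
Numerator = -0.133 − 0.2809 = -0.4139; denominator = 1 − 0.2809 = 0.7191
φ_{22} = -0.4139 / 0.7191 = -0.576

-0.576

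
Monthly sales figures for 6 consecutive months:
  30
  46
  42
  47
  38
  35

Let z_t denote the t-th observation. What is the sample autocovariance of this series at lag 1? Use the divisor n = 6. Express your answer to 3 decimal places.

Mean z̄ = (30 + 46 + 42 + 47 + 38 + 35)/6 = 39.6667
Σ_{t=1}^{5}(z_t−z̄)(z_{t+1}−z̄) = -33.7778
γ_1 = -33.7778 / 6 = -5.630

-5.630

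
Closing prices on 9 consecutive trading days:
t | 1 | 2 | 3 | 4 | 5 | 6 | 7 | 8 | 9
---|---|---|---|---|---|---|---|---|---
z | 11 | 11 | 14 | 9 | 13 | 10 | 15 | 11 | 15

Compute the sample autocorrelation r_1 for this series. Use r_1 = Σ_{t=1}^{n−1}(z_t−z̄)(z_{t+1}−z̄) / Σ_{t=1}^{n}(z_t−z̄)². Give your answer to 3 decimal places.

-0.615

Mean z̄ = (11 + 11 + 14 + 9 + 13 + 10 + 15 + 11 + 15)/9 = 12.1111
Numerator Σ_{t=1}^{8}(z_t−z̄)(z_{t+1}−z̄) = -23.9012
Denominator Σ(z_t−z̄)² = 38.8889
r_1 = -23.9012 / 38.8889 = -0.615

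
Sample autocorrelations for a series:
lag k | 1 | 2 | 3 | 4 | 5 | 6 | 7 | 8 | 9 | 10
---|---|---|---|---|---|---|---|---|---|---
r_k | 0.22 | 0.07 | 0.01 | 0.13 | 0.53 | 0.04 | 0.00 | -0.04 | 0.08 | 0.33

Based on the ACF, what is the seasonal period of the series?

The largest autocorrelation is r_5 = 0.53, with a weaker echo at lag 10 (0.33); the remaining lags stay at or below 0.22. The elevated value at lag 1 (0.22), dropping to 0.07 at lag 2, reflects decaying short-term dependence rather than seasonality.
The dominant spike at lag 5 indicates a seasonal period of 5.

5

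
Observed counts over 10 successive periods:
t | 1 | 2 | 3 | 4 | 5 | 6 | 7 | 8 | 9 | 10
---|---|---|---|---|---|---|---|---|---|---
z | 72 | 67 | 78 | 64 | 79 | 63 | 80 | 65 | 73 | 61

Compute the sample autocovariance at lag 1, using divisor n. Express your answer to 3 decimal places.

-35.884

Mean z̄ = (72 + 67 + 78 + 64 + 79 + 63 + 80 + 65 + 73 + 61)/10 = 70.2000
Σ_{t=1}^{9}(z_t−z̄)(z_{t+1}−z̄) = -358.8400
γ_1 = -358.8400 / 10 = -35.884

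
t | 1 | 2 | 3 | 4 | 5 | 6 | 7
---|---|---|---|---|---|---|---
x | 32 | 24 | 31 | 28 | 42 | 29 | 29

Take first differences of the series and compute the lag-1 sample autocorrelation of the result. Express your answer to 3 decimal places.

First differences Δx: -8, 7, -3, 14, -13, 0
Mean of differences = -0.5000
Numerator Σ(Δx_t−Δx̄)(Δx_{t+1}−Δx̄) = -298.7500
Denominator Σ(Δx_t−Δx̄)² = 485.5000
r_1(Δx) = -298.7500 / 485.5000 = -0.615

-0.615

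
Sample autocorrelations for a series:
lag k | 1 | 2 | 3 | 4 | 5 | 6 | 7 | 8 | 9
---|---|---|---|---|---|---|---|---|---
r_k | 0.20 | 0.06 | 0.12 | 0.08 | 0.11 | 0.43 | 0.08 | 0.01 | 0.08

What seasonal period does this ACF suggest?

The largest autocorrelation is r_6 = 0.43; the remaining lags stay at or below 0.20. The elevated value at lag 1 (0.20), dropping to 0.06 at lag 2, reflects decaying short-term dependence rather than seasonality.
The dominant spike at lag 6 indicates a seasonal period of 6.

6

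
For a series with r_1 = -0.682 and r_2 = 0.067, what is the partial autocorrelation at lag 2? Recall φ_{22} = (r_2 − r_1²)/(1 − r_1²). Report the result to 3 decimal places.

-0.744

φ_{22} = (r_2 − r_1²) / (1 − r_1²)
r_1² = (-0.682)² = 0.465124
Numerator = 0.067 − 0.4651 = -0.3981; denominator = 1 − 0.4651 = 0.5349
φ_{22} = -0.3981 / 0.5349 = -0.744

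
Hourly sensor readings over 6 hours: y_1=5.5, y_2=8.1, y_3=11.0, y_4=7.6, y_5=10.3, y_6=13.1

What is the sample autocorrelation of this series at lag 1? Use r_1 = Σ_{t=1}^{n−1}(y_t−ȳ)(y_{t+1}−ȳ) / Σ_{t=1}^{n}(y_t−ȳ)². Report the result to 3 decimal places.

0.046

Mean ȳ = (5.5 + 8.1 + 11.0 + 7.6 + 10.3 + 13.1)/6 = 9.2667
Deviations from mean: -3.7667, -1.1667, 1.7333, -1.6667, 1.0333, 3.8333
Σ(y_t−ȳ)(y_{t+1}−ȳ) = (4.3944) + (-2.0222) + (-2.8889) + (-1.7222) + (3.9611) = 1.7222
Denominator Σ(y_t−ȳ)² = 37.0933
r_1 = 1.7222 / 37.0933 = 0.046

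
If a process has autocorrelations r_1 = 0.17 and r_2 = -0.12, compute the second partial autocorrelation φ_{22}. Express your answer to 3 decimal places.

-0.153

φ_{22} = (r_2 − r_1²) / (1 − r_1²)
r_1² = (0.17)² = 0.0289
Numerator = -0.12 − 0.0289 = -0.1489; denominator = 1 − 0.0289 = 0.9711
φ_{22} = -0.1489 / 0.9711 = -0.153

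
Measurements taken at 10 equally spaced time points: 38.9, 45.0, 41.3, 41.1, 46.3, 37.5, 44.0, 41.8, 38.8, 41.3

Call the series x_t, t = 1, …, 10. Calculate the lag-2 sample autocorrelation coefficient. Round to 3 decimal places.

Mean x̄ = (38.9 + 45.0 + 41.3 + 41.1 + 46.3 + 37.5 + 44.0 + 41.8 + 38.8 + 41.3)/10 = 41.6000
Numerator Σ_{t=1}^{8}(x_t−x̄)(x_{t+2}−x̄) = 3.4300
Denominator Σ(x_t−x̄)² = 71.8200
r_2 = 3.4300 / 71.8200 = 0.048

0.048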